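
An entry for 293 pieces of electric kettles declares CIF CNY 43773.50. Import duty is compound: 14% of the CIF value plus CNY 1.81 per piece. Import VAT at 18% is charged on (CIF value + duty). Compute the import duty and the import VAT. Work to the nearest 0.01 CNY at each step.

Ad valorem component: 43773.50 × 14% = 6128.29
Specific component: 293 × 1.81 = 530.33
Import duty = 6128.29 + 530.33 = 6658.62
VAT base = CIF + duty = 43773.50 + 6658.62 = 50432.12
Import VAT = 50432.12 × 18% = 9077.78

Import duty: CNY 6658.62; import VAT: CNY 9077.78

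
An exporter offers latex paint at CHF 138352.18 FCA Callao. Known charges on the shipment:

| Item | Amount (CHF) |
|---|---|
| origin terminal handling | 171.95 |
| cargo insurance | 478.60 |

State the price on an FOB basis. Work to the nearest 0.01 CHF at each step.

FOB price: CHF 138524.13

Not relevant to the conversion: insurance — on the buyer under both terms; not part of either seller's price.
From FCA to FOB, the seller additionally bears: origin terminal.
FOB price = 138352.18 + 171.95 = 138524.13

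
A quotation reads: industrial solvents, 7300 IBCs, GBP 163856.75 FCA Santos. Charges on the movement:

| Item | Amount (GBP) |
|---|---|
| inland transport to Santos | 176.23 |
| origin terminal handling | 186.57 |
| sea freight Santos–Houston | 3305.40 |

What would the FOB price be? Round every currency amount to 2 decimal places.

Not relevant to the conversion: inland to port — on the seller under both FCA and FOB; already in the FCA price and stays in the FOB price. freight — on the buyer under both terms; not part of either seller's price.
From FCA to FOB, the seller additionally bears: origin terminal.
FOB price = 163856.75 + 186.57 = 164043.32

FOB price: GBP 164043.32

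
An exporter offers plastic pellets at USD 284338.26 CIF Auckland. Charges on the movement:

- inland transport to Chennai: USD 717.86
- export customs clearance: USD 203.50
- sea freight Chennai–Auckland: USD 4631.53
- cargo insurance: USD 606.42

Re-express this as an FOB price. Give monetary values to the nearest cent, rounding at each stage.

Not relevant to the conversion: inland to port, export clearance — on the seller under both CIF and FOB; already in the CIF price and stays in the FOB price.
From CIF to FOB, the seller no longer bears: freight, insurance.
FOB price = 284338.26 − 4631.53 − 606.42 = 279100.31

FOB price: USD 279100.31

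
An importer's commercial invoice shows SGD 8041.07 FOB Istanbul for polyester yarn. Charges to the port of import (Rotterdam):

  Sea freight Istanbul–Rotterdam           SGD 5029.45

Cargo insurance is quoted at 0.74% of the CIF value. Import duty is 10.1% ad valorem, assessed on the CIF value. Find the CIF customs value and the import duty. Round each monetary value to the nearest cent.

CIF value: SGD 13167.96; import duty: SGD 1329.96

Let C be the CIF value. C = FOB price + freight + 0.74% × C
C − 0.74% × C = 8041.07 + 5029.45
0.9926 × C = 13070.52
C = 13070.52 / 0.9926 = 13167.96
Insurance premium = 0.74% × 13167.96 = 97.44
Import duty = 13167.96 × 10.1% = 1329.96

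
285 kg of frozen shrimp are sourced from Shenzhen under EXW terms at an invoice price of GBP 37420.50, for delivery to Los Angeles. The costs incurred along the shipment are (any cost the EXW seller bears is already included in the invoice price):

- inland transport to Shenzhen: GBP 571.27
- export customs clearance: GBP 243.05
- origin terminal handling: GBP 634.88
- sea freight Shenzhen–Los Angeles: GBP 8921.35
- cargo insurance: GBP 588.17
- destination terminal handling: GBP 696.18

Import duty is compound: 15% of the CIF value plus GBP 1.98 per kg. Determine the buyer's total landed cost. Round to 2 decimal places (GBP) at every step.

EXW: the seller makes goods available at their premises; the buyer bears all onward costs.
CIF value = EXW price + inland to port + export clearance + origin terminal + freight + insurance = 37420.50 + 571.27 + 243.05 + 634.88 + 8921.35 + 588.17 = 48379.22
Ad valorem component: 48379.22 × 15% = 7256.88
Specific component: 285 × 1.98 = 564.30
Import duty = 7256.88 + 564.30 = 7821.18
Buyer bears: inland to port 571.27 + export clearance 243.05 + origin terminal 634.88 + freight 8921.35 + insurance 588.17 + destination terminal 696.18 + duty 7821.18 = 19476.08
Landed cost = invoice 37420.50 + 19476.08 = 56896.58

Total landed cost: GBP 56896.58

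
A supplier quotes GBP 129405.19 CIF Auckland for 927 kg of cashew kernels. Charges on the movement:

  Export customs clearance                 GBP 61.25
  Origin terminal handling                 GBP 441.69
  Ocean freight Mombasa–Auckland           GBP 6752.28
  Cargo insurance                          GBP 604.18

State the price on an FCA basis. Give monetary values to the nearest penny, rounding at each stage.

Not relevant to the conversion: export clearance — on the seller under both CIF and FCA; already in the CIF price and stays in the FCA price.
From CIF to FCA, the seller no longer bears: origin terminal, freight, insurance.
FCA price = 129405.19 − 441.69 − 6752.28 − 604.18 = 121607.04

FCA price: GBP 121607.04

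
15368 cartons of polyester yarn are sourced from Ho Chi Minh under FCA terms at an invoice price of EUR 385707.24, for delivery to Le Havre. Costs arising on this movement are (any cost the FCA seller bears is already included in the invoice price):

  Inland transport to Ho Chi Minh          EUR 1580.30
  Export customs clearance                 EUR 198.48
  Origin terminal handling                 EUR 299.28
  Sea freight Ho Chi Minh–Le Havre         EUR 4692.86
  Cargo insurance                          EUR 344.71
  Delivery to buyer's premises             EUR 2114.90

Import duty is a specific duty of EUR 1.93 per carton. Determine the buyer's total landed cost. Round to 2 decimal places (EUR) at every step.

Total landed cost: EUR 422819.23

FCA: the seller delivers export-cleared goods to the carrier; the buyer bears costs from that point.
Already in the invoice (seller's account under FCA): inland to port, export clearance — exclude.
CIF value = FCA price + origin terminal + freight + insurance = 385707.24 + 299.28 + 4692.86 + 344.71 = 391044.09
Import duty = 15368 × 1.93 = 29660.24
Buyer bears: origin terminal 299.28 + freight 4692.86 + insurance 344.71 + delivery 2114.90 + duty 29660.24 = 37111.99
Landed cost = invoice 385707.24 + 37111.99 = 422819.23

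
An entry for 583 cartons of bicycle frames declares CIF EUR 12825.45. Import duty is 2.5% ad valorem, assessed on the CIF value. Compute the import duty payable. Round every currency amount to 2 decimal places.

Import duty: EUR 320.64

Import duty = 12825.45 × 2.5% = 320.64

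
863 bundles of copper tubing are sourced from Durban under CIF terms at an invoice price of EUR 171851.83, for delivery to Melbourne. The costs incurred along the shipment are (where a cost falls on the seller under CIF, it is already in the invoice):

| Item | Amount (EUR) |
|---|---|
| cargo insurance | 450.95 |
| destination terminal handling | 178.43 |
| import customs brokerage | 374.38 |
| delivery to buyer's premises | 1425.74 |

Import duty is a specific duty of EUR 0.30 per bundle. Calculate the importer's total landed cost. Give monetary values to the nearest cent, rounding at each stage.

Total landed cost: EUR 174089.28

CIF: the seller pays costs through ocean freight and marine insurance to the destination port.
Already in the invoice (seller's account under CIF): insurance — exclude.
The CIF price already equals the CIF value: 171851.83
Import duty = 863 × 0.30 = 258.90
Buyer bears: destination terminal 178.43 + brokerage 374.38 + delivery 1425.74 + duty 258.90 = 2237.45
Landed cost = invoice 171851.83 + 2237.45 = 174089.28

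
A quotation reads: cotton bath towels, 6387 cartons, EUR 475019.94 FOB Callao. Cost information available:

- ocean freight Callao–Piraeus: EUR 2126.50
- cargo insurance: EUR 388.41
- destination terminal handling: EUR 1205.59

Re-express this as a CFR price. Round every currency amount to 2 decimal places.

Not relevant to the conversion: insurance, destination terminal — on the buyer under both terms; not part of either seller's price.
From FOB to CFR, the seller additionally bears: freight.
CFR price = 475019.94 + 2126.50 = 477146.44

CFR price: EUR 477146.44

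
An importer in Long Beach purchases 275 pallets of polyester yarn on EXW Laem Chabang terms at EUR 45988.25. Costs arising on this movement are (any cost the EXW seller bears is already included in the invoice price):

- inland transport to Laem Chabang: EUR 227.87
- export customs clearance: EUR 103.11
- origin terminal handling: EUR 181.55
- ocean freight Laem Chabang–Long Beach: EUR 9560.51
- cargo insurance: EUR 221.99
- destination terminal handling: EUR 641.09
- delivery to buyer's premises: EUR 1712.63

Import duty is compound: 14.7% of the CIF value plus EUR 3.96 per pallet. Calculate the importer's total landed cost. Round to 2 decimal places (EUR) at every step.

Total landed cost: EUR 67999.64

EXW: the seller makes goods available at their premises; the buyer bears all onward costs.
CIF value = EXW price + inland to port + export clearance + origin terminal + freight + insurance = 45988.25 + 227.87 + 103.11 + 181.55 + 9560.51 + 221.99 = 56283.28
Ad valorem component: 56283.28 × 14.7% = 8273.64
Specific component: 275 × 3.96 = 1089.00
Import duty = 8273.64 + 1089.00 = 9362.64
Buyer bears: inland to port 227.87 + export clearance 103.11 + origin terminal 181.55 + freight 9560.51 + insurance 221.99 + destination terminal 641.09 + delivery 1712.63 + duty 9362.64 = 22011.39
Landed cost = invoice 45988.25 + 22011.39 = 67999.64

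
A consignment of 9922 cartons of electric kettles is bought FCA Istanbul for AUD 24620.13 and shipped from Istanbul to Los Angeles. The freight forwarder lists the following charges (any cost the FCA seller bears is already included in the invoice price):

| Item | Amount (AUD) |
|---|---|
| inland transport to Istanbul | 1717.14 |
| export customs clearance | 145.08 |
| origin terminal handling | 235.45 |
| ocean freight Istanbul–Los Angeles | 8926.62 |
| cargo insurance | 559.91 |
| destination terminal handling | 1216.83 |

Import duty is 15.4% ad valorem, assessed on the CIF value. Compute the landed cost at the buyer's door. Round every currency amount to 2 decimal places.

FCA: the seller delivers export-cleared goods to the carrier; the buyer bears costs from that point.
Already in the invoice (seller's account under FCA): inland to port, export clearance — exclude.
CIF value = FCA price + origin terminal + freight + insurance = 24620.13 + 235.45 + 8926.62 + 559.91 = 34342.11
Import duty = 34342.11 × 15.4% = 5288.68
Buyer bears: origin terminal 235.45 + freight 8926.62 + insurance 559.91 + destination terminal 1216.83 + duty 5288.68 = 16227.49
Landed cost = invoice 24620.13 + 16227.49 = 40847.62

Total landed cost: AUD 40847.62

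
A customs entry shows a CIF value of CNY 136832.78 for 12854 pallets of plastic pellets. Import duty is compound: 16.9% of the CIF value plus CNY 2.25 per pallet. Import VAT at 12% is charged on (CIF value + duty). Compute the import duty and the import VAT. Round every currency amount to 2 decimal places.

Ad valorem component: 136832.78 × 16.9% = 23124.74
Specific component: 12854 × 2.25 = 28921.50
Import duty = 23124.74 + 28921.50 = 52046.24
VAT base = CIF + duty = 136832.78 + 52046.24 = 188879.02
Import VAT = 188879.02 × 12% = 22665.48

Import duty: CNY 52046.24; import VAT: CNY 22665.48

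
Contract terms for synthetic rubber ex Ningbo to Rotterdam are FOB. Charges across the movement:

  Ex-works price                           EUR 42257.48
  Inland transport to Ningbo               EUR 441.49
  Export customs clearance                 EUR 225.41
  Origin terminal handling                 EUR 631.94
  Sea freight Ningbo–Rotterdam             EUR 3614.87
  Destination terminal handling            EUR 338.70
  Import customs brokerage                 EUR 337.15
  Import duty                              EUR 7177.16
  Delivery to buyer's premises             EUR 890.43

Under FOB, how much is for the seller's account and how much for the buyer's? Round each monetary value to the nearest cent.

Seller: EUR 43556.32; buyer: EUR 12358.31

FOB: the seller bears costs until goods are on board at the origin port; the buyer bears freight, insurance and all costs thereafter.
Seller's account: goods 42257.48 + inland to port 441.49 + export clearance 225.41 + origin terminal 631.94 = 43556.32
Buyer's account: freight 3614.87 + destination terminal 338.70 + brokerage 337.15 + duty 7177.16 + delivery 890.43 = 12358.31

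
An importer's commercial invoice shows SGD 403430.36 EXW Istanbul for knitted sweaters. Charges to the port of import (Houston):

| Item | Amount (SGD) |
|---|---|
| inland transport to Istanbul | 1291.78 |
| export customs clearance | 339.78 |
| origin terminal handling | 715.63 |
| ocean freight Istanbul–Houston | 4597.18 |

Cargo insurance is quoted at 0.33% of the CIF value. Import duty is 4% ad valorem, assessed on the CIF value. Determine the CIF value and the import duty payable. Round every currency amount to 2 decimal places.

CIF value: SGD 411733.45; import duty: SGD 16469.34

Let C be the CIF value. C = EXW price + pre-shipment costs + freight + 0.33% × C
C − 0.33% × C = 403430.36 + 1291.78 + 339.78 + 715.63 + 4597.18
0.9967 × C = 410374.73
C = 410374.73 / 0.9967 = 411733.45
Insurance premium = 0.33% × 411733.45 = 1358.72
Import duty = 411733.45 × 4% = 16469.34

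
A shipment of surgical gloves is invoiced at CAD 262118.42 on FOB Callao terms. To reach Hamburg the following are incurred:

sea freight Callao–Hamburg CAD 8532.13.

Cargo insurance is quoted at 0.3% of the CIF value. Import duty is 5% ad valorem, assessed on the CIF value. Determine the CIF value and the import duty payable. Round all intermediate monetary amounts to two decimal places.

CIF value: CAD 271464.94; import duty: CAD 13573.25

Let C be the CIF value. C = FOB price + freight + 0.3% × C
C − 0.3% × C = 262118.42 + 8532.13
0.997 × C = 270650.55
C = 270650.55 / 0.997 = 271464.94
Insurance premium = 0.3% × 271464.94 = 814.39
Import duty = 271464.94 × 5% = 13573.25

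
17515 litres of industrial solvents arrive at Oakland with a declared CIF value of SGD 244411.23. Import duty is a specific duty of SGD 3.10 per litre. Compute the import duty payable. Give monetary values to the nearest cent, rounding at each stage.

Import duty: SGD 54296.50

Import duty = 17515 × 3.10 = 54296.50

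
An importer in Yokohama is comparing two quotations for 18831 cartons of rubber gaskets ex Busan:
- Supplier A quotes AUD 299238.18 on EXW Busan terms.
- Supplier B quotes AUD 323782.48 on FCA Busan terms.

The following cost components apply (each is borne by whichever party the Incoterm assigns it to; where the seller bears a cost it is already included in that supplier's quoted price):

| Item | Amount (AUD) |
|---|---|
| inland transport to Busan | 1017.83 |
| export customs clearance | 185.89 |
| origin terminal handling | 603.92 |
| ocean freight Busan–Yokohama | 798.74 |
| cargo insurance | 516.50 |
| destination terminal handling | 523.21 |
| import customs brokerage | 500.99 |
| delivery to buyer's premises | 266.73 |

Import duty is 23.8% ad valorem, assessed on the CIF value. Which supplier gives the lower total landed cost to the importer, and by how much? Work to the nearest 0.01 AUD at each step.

Supplier A (EXW):
CIF value = EXW price + inland to port + export clearance + origin terminal + freight + insurance = 299238.18 + 1017.83 + 185.89 + 603.92 + 798.74 + 516.50 = 302361.06
Import duty = 302361.06 × 23.8% = 71961.93
Buyer bears (A): 1017.83 + 185.89 + 603.92 + 798.74 + 516.50 + 523.21 + 500.99 + 266.73 = 4413.81
Landed cost (A) = invoice 299238.18 + 4413.81 + duty 71961.93 = 375613.92
Supplier B (FCA):
CIF value = FCA price + origin terminal + freight + insurance = 323782.48 + 603.92 + 798.74 + 516.50 = 325701.64
Import duty = 325701.64 × 23.8% = 77516.99
Buyer bears (B): 603.92 + 798.74 + 516.50 + 523.21 + 500.99 + 266.73 = 3210.09
Landed cost (B) = invoice 323782.48 + 3210.09 + duty 77516.99 = 404509.56
Difference = |375613.92 − 404509.56| = 28895.64

Supplier A is cheaper by AUD 28895.64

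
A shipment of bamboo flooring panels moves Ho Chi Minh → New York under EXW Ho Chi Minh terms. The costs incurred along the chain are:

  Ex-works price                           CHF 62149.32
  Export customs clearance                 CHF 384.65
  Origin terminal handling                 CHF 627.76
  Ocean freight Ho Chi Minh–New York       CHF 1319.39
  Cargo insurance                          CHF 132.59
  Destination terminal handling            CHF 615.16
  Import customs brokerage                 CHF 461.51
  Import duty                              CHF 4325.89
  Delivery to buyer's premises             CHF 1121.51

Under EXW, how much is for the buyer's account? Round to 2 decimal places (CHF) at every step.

Buyer's account: CHF 8988.46

EXW: the seller makes goods available at their premises; the buyer bears all onward costs.
Seller's account: goods 62149.32 = 62149.32
Buyer's account: export clearance 384.65 + origin terminal 627.76 + freight 1319.39 + insurance 132.59 + destination terminal 615.16 + brokerage 461.51 + duty 4325.89 + delivery 1121.51 = 8988.46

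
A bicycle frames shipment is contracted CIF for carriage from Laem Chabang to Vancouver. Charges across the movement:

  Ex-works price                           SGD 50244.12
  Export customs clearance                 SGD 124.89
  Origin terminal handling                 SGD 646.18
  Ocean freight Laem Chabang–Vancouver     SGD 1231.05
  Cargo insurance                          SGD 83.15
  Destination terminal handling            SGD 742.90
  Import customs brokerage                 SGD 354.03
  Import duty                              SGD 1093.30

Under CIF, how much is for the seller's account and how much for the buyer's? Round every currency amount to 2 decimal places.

Seller: SGD 52329.39; buyer: SGD 2190.23

CIF: the seller pays costs through ocean freight and marine insurance to the destination port.
Seller's account: goods 50244.12 + export clearance 124.89 + origin terminal 646.18 + freight 1231.05 + insurance 83.15 = 52329.39
Buyer's account: destination terminal 742.90 + brokerage 354.03 + duty 1093.30 = 2190.23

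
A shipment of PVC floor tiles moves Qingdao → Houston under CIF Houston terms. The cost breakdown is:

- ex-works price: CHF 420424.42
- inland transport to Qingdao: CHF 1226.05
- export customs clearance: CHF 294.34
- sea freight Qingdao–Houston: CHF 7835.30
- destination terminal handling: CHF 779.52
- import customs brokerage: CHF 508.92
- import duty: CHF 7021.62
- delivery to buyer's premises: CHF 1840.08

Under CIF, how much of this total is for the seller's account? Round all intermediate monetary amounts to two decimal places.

CIF: the seller pays costs through ocean freight and marine insurance to the destination port.
Seller's account: goods 420424.42 + inland to port 1226.05 + export clearance 294.34 + freight 7835.30 = 429780.11
Buyer's account: destination terminal 779.52 + brokerage 508.92 + duty 7021.62 + delivery 1840.08 = 10150.14

Seller's account: CHF 429780.11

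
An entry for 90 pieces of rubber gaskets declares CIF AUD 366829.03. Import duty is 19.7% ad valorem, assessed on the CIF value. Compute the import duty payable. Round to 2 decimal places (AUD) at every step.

Import duty = 366829.03 × 19.7% = 72265.32

Import duty: AUD 72265.32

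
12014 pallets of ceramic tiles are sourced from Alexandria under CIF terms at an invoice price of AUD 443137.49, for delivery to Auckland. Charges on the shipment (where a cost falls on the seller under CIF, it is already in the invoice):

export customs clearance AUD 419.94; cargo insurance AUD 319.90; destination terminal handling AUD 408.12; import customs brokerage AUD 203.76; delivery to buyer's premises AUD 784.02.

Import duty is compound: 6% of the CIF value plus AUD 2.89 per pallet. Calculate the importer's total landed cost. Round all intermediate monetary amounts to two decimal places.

Total landed cost: AUD 505842.10

CIF: the seller pays costs through ocean freight and marine insurance to the destination port.
Already in the invoice (seller's account under CIF): export clearance, insurance — exclude.
The CIF price already equals the CIF value: 443137.49
Ad valorem component: 443137.49 × 6% = 26588.25
Specific component: 12014 × 2.89 = 34720.46
Import duty = 26588.25 + 34720.46 = 61308.71
Buyer bears: destination terminal 408.12 + brokerage 203.76 + delivery 784.02 + duty 61308.71 = 62704.61
Landed cost = invoice 443137.49 + 62704.61 = 505842.10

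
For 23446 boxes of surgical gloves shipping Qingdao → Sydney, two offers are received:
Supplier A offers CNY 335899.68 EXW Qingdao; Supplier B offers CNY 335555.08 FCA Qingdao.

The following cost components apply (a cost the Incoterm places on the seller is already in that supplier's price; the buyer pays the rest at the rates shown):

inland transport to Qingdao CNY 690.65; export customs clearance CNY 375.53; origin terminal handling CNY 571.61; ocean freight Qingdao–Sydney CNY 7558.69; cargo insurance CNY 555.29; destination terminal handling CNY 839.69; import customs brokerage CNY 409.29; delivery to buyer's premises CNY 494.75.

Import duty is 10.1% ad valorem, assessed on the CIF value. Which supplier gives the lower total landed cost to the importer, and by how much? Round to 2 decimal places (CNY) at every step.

Supplier B is cheaper by CNY 1553.27

Supplier A (EXW):
CIF value = EXW price + inland to port + export clearance + origin terminal + freight + insurance = 335899.68 + 690.65 + 375.53 + 571.61 + 7558.69 + 555.29 = 345651.45
Import duty = 345651.45 × 10.1% = 34910.80
Buyer bears (A): 690.65 + 375.53 + 571.61 + 7558.69 + 555.29 + 839.69 + 409.29 + 494.75 = 11495.50
Landed cost (A) = invoice 335899.68 + 11495.50 + duty 34910.80 = 382305.98
Supplier B (FCA):
CIF value = FCA price + origin terminal + freight + insurance = 335555.08 + 571.61 + 7558.69 + 555.29 = 344240.67
Import duty = 344240.67 × 10.1% = 34768.31
Buyer bears (B): 571.61 + 7558.69 + 555.29 + 839.69 + 409.29 + 494.75 = 10429.32
Landed cost (B) = invoice 335555.08 + 10429.32 + duty 34768.31 = 380752.71
Difference = |382305.98 − 380752.71| = 1553.27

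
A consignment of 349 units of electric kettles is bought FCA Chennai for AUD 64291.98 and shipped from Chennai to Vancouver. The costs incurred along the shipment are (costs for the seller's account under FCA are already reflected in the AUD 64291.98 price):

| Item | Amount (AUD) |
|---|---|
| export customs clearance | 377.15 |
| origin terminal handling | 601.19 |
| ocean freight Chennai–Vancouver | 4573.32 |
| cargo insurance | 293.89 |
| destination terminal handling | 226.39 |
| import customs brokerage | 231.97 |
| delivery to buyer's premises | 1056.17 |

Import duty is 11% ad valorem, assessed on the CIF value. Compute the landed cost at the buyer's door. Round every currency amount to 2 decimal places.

FCA: the seller delivers export-cleared goods to the carrier; the buyer bears costs from that point.
Already in the invoice (seller's account under FCA): export clearance — exclude.
CIF value = FCA price + origin terminal + freight + insurance = 64291.98 + 601.19 + 4573.32 + 293.89 = 69760.38
Import duty = 69760.38 × 11% = 7673.64
Buyer bears: origin terminal 601.19 + freight 4573.32 + insurance 293.89 + destination terminal 226.39 + brokerage 231.97 + delivery 1056.17 + duty 7673.64 = 14656.57
Landed cost = invoice 64291.98 + 14656.57 = 78948.55

Total landed cost: AUD 78948.55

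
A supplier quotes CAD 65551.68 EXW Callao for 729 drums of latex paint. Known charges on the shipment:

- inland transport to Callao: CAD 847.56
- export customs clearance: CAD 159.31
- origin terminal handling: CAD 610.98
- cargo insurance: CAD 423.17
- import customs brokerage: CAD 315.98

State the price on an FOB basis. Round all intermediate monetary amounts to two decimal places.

Not relevant to the conversion: insurance, brokerage — on the buyer under both terms; not part of either seller's price.
From EXW to FOB, the seller additionally bears: inland to port, export clearance, origin terminal.
FOB price = 65551.68 + 847.56 + 159.31 + 610.98 = 67169.53

FOB price: CAD 67169.53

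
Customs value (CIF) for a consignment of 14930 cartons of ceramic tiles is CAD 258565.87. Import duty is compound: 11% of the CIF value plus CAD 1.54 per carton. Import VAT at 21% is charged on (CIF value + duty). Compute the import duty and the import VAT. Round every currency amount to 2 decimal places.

Ad valorem component: 258565.87 × 11% = 28442.25
Specific component: 14930 × 1.54 = 22992.20
Import duty = 28442.25 + 22992.20 = 51434.45
VAT base = CIF + duty = 258565.87 + 51434.45 = 310000.32
Import VAT = 310000.32 × 21% = 65100.07

Import duty: CAD 51434.45; import VAT: CAD 65100.07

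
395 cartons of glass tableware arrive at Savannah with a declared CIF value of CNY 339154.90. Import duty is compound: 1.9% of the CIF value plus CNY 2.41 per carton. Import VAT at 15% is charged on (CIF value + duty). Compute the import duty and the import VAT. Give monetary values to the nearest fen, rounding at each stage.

Import duty: CNY 7395.89; import VAT: CNY 51982.62

Ad valorem component: 339154.90 × 1.9% = 6443.94
Specific component: 395 × 2.41 = 951.95
Import duty = 6443.94 + 951.95 = 7395.89
VAT base = CIF + duty = 339154.90 + 7395.89 = 346550.79
Import VAT = 346550.79 × 15% = 51982.62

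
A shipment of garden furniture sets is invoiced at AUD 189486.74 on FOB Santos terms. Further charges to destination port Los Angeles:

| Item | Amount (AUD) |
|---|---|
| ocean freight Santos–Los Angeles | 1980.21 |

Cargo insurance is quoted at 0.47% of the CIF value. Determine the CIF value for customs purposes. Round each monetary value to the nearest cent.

Let C be the CIF value. C = FOB price + freight + 0.47% × C
C − 0.47% × C = 189486.74 + 1980.21
0.9953 × C = 191466.95
C = 191466.95 / 0.9953 = 192371.09
Insurance premium = 0.47% × 192371.09 = 904.14

CIF value: AUD 192371.09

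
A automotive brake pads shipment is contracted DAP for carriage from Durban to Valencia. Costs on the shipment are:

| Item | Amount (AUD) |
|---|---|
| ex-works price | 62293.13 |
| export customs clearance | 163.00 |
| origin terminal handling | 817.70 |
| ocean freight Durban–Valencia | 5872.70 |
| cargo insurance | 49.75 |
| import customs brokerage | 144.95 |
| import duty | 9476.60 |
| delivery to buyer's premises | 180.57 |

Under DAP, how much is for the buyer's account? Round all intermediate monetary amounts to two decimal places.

DAP: the seller bears all costs to the named destination except import duty and clearance.
Seller's account: goods 62293.13 + export clearance 163.00 + origin terminal 817.70 + freight 5872.70 + insurance 49.75 + delivery 180.57 = 69376.85
Buyer's account: brokerage 144.95 + duty 9476.60 = 9621.55

Buyer's account: AUD 9621.55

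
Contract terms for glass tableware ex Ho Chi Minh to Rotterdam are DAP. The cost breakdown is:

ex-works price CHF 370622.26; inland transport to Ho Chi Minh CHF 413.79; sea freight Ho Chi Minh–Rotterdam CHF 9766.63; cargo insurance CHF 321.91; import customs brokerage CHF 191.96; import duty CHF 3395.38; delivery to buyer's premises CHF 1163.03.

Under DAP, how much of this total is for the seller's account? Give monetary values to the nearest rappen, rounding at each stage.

DAP: the seller bears all costs to the named destination except import duty and clearance.
Seller's account: goods 370622.26 + inland to port 413.79 + freight 9766.63 + insurance 321.91 + delivery 1163.03 = 382287.62
Buyer's account: brokerage 191.96 + duty 3395.38 = 3587.34

Seller's account: CHF 382287.62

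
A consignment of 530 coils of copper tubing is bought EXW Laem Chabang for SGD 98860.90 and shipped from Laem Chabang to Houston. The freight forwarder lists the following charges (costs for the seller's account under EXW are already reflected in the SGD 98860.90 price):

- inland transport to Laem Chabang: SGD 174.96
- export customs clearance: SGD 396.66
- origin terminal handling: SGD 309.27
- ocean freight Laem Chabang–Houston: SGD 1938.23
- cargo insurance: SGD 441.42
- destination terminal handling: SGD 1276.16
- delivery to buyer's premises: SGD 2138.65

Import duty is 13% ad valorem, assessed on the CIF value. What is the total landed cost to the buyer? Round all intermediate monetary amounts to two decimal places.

EXW: the seller makes goods available at their premises; the buyer bears all onward costs.
CIF value = EXW price + inland to port + export clearance + origin terminal + freight + insurance = 98860.90 + 174.96 + 396.66 + 309.27 + 1938.23 + 441.42 = 102121.44
Import duty = 102121.44 × 13% = 13275.79
Buyer bears: inland to port 174.96 + export clearance 396.66 + origin terminal 309.27 + freight 1938.23 + insurance 441.42 + destination terminal 1276.16 + delivery 2138.65 + duty 13275.79 = 19951.14
Landed cost = invoice 98860.90 + 19951.14 = 118812.04

Total landed cost: SGD 118812.04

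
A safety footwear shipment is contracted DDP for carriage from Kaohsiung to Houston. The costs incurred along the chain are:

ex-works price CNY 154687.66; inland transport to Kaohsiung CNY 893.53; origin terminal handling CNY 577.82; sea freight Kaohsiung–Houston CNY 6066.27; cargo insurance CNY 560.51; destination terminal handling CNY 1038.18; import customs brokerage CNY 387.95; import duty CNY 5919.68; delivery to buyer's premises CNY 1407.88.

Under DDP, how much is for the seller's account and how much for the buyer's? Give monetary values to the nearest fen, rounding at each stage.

DDP: the seller bears all costs including import duty.
Seller's account: goods 154687.66 + inland to port 893.53 + origin terminal 577.82 + freight 6066.27 + insurance 560.51 + destination terminal 1038.18 + brokerage 387.95 + duty 5919.68 + delivery 1407.88 = 171539.48
Buyer's account: 0.00

Seller: CNY 171539.48; buyer: CNY 0.00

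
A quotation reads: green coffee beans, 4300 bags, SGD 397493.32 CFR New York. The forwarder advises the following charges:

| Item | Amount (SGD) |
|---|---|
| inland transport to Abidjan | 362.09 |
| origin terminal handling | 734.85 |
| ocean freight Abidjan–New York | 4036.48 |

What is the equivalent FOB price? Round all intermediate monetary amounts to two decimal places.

FOB price: SGD 393456.84

Not relevant to the conversion: inland to port, origin terminal — on the seller under both CFR and FOB; already in the CFR price and stays in the FOB price.
From CFR to FOB, the seller no longer bears: freight.
FOB price = 397493.32 − 4036.48 = 393456.84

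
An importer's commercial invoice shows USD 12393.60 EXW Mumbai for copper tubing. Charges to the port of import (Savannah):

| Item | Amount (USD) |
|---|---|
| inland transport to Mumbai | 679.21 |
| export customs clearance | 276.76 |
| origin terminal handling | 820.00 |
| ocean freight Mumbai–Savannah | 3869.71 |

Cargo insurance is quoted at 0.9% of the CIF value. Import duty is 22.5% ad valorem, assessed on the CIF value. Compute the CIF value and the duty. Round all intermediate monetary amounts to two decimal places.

CIF value: USD 18203.11; import duty: USD 4095.70

Let C be the CIF value. C = EXW price + pre-shipment costs + freight + 0.9% × C
C − 0.9% × C = 12393.60 + 679.21 + 276.76 + 820.00 + 3869.71
0.991 × C = 18039.28
C = 18039.28 / 0.991 = 18203.11
Insurance premium = 0.9% × 18203.11 = 163.83
Import duty = 18203.11 × 22.5% = 4095.70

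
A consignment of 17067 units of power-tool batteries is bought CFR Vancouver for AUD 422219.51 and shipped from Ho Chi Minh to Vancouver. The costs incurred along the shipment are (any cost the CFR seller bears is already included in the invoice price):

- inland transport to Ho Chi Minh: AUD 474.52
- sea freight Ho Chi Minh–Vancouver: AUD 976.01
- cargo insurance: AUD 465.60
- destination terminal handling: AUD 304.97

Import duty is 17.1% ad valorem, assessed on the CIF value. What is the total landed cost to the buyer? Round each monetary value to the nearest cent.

Total landed cost: AUD 495269.23

CFR: the seller pays costs through ocean freight to the destination port, but not insurance.
Already in the invoice (seller's account under CFR): inland to port, freight — exclude.
CIF value = CFR price + insurance = 422219.51 + 465.60 = 422685.11
Import duty = 422685.11 × 17.1% = 72279.15
Buyer bears: insurance 465.60 + destination terminal 304.97 + duty 72279.15 = 73049.72
Landed cost = invoice 422219.51 + 73049.72 = 495269.23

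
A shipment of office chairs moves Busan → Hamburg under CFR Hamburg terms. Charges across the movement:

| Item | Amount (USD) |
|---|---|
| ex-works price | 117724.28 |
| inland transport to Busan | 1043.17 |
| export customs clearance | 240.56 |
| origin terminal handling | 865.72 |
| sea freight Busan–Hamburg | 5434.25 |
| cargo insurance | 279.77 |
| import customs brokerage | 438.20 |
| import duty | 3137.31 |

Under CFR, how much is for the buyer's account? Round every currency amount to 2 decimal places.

Buyer's account: USD 3855.28

CFR: the seller pays costs through ocean freight to the destination port, but not insurance.
Seller's account: goods 117724.28 + inland to port 1043.17 + export clearance 240.56 + origin terminal 865.72 + freight 5434.25 = 125307.98
Buyer's account: insurance 279.77 + brokerage 438.20 + duty 3137.31 = 3855.28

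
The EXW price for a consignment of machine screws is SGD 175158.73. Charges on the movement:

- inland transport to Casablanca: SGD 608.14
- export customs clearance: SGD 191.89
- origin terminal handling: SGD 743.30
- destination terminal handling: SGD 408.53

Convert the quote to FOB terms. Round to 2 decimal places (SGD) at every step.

FOB price: SGD 176702.06

Not relevant to the conversion: destination terminal — on the buyer under both terms; not part of either seller's price.
From EXW to FOB, the seller additionally bears: inland to port, export clearance, origin terminal.
FOB price = 175158.73 + 608.14 + 191.89 + 743.30 = 176702.06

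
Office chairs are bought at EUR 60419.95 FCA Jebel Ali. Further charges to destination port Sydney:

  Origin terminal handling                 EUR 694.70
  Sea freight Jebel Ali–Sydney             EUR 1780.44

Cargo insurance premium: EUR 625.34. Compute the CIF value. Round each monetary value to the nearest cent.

CIF = FCA price + pre-shipment costs + freight + insurance
CIF = 60419.95 + 694.70 + 1780.44 + 625.34 = 63520.43

CIF value: EUR 63520.43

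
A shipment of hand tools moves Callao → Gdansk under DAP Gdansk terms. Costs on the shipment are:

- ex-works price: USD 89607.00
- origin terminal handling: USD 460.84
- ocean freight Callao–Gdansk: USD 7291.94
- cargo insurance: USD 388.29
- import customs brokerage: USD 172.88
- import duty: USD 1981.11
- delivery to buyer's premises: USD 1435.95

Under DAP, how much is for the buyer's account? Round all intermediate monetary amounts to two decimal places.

Buyer's account: USD 2153.99

DAP: the seller bears all costs to the named destination except import duty and clearance.
Seller's account: goods 89607.00 + origin terminal 460.84 + freight 7291.94 + insurance 388.29 + delivery 1435.95 = 99184.02
Buyer's account: brokerage 172.88 + duty 1981.11 = 2153.99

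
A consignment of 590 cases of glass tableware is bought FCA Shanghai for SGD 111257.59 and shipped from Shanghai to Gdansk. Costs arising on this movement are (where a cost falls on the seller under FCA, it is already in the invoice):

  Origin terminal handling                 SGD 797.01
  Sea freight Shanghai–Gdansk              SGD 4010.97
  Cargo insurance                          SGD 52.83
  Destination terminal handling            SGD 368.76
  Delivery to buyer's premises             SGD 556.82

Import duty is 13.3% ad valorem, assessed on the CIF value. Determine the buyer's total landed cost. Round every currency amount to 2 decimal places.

Total landed cost: SGD 132487.73

FCA: the seller delivers export-cleared goods to the carrier; the buyer bears costs from that point.
CIF value = FCA price + origin terminal + freight + insurance = 111257.59 + 797.01 + 4010.97 + 52.83 = 116118.40
Import duty = 116118.40 × 13.3% = 15443.75
Buyer bears: origin terminal 797.01 + freight 4010.97 + insurance 52.83 + destination terminal 368.76 + delivery 556.82 + duty 15443.75 = 21230.14
Landed cost = invoice 111257.59 + 21230.14 = 132487.73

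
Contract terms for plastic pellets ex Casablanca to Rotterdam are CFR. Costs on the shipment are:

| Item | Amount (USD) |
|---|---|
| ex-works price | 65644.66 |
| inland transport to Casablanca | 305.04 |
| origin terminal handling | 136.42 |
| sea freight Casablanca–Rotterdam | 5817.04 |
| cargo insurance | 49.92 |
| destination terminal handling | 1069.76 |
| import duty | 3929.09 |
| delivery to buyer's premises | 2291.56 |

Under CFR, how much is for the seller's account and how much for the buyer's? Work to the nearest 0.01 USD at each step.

CFR: the seller pays costs through ocean freight to the destination port, but not insurance.
Seller's account: goods 65644.66 + inland to port 305.04 + origin terminal 136.42 + freight 5817.04 = 71903.16
Buyer's account: insurance 49.92 + destination terminal 1069.76 + duty 3929.09 + delivery 2291.56 = 7340.33

Seller: USD 71903.16; buyer: USD 7340.33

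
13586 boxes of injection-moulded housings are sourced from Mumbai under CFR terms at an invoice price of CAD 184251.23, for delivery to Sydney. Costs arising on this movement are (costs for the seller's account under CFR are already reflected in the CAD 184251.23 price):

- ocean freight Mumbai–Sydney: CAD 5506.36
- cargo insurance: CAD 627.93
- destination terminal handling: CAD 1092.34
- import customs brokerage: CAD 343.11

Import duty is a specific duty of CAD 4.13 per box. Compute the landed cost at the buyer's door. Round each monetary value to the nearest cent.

CFR: the seller pays costs through ocean freight to the destination port, but not insurance.
Already in the invoice (seller's account under CFR): freight — exclude.
CIF value = CFR price + insurance = 184251.23 + 627.93 = 184879.16
Import duty = 13586 × 4.13 = 56110.18
Buyer bears: insurance 627.93 + destination terminal 1092.34 + brokerage 343.11 + duty 56110.18 = 58173.56
Landed cost = invoice 184251.23 + 58173.56 = 242424.79

Total landed cost: CAD 242424.79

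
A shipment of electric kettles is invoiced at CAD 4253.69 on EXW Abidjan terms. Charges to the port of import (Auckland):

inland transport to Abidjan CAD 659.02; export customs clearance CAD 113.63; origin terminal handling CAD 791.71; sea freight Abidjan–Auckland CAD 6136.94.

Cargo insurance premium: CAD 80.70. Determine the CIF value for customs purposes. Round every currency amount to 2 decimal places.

CIF value: CAD 12035.69

CIF = EXW price + pre-shipment costs + freight + insurance
CIF = 4253.69 + 659.02 + 113.63 + 791.71 + 6136.94 + 80.70 = 12035.69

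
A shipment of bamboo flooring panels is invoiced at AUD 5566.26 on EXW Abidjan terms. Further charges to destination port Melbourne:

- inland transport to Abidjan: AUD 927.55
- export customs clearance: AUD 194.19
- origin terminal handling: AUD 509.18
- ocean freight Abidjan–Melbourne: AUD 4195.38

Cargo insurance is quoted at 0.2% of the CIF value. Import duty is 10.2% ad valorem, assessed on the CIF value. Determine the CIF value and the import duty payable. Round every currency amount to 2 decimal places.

CIF value: AUD 11415.39; import duty: AUD 1164.37

Let C be the CIF value. C = EXW price + pre-shipment costs + freight + 0.2% × C
C − 0.2% × C = 5566.26 + 927.55 + 194.19 + 509.18 + 4195.38
0.998 × C = 11392.56
C = 11392.56 / 0.998 = 11415.39
Insurance premium = 0.2% × 11415.39 = 22.83
Import duty = 11415.39 × 10.2% = 1164.37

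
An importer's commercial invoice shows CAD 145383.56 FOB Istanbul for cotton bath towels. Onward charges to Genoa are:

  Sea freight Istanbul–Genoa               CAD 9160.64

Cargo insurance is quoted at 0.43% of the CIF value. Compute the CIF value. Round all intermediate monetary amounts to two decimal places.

Let C be the CIF value. C = FOB price + freight + 0.43% × C
C − 0.43% × C = 145383.56 + 9160.64
0.9957 × C = 154544.20
C = 154544.20 / 0.9957 = 155211.61
Insurance premium = 0.43% × 155211.61 = 667.41

CIF value: CAD 155211.61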